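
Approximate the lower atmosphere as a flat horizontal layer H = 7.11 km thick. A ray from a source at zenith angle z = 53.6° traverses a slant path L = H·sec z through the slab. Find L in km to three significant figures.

sec z = 1/cos 53.6° = 1.6852.
L = 7.11 × 1.6852 = 11.981 km.

12.0 km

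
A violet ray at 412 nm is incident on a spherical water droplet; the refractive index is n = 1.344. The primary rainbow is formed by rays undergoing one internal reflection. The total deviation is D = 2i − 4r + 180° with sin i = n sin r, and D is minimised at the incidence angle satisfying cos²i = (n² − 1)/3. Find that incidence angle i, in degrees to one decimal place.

cos²i = (1.344² − 1)/3 = (1.80634 − 1)/3 = 0.26878.
cos i = 0.51844, so i = 58.772°.

58.8°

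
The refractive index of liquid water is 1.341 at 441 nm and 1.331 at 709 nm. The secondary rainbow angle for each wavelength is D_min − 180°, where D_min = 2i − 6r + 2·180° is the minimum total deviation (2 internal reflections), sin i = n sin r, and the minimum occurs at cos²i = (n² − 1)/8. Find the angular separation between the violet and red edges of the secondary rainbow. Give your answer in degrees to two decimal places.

2.60°

At 441 nm (n = 1.341): cos²i = 0.09979 → i = 71.586°, r = 45.034°, D_min = 232.966°, rainbow angle = 52.966°.
At 709 nm (n = 1.331): cos²i = 0.09645 → i = 71.907°, r = 45.575°, D_min = 230.365°, rainbow angle = 50.365°.
Angular width = |52.966° − 50.365°| = 2.601°.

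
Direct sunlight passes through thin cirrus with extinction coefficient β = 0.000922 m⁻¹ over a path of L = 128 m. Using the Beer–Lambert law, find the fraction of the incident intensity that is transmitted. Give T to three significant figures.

0.889

τ = β·L = 0.000922 × 128 = 0.1180.
T = exp(−0.1180) = 0.8887.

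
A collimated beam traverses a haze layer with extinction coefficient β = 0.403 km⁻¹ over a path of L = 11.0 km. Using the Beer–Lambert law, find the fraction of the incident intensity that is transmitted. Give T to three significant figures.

0.0119

τ = β·L = 0.403 × 11.0 = 4.4330.
T = exp(−4.4330) = 0.0119.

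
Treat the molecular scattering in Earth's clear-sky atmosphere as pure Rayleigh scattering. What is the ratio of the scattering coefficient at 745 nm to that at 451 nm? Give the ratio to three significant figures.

0.134

Rayleigh scattering ∝ λ⁻⁴, so the ratio of coefficients is the inverse fourth power of the wavelength ratio.
σ(745)/σ(451) = (451/745)⁴ = (0.6054)⁴ = 0.1343.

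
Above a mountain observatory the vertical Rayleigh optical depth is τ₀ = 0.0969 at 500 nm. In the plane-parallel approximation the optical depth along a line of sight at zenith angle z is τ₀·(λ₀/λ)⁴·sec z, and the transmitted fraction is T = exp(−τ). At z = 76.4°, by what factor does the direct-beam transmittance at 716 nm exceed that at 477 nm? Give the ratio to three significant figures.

Airmass: sec 76.4° = 4.2527.
τ(716 nm) = 0.0969 × (500/716)⁴ × 4.2527 = 0.0969 × 0.2378 × 4.2527 = 0.0980.
τ(477 nm) = 0.0969 × (500/477)⁴ × 4.2527 = 0.0969 × 1.2073 × 4.2527 = 0.4975.
T(716)/T(477) = exp(τ_B − τ_A) = exp(0.3995) = 1.4911.

1.49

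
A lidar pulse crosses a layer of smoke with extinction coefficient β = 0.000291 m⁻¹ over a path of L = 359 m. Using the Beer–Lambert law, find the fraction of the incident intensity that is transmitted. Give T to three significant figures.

0.901

τ = β·L = 0.000291 × 359 = 0.1045.
T = exp(−0.1045) = 0.9008.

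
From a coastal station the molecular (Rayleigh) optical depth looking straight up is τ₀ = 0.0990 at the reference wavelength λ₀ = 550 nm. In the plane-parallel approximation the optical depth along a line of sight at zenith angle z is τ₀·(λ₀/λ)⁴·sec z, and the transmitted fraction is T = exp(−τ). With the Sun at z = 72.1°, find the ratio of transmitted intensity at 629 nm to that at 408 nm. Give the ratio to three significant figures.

2.40

Airmass: sec 72.1° = 3.2535.
τ(629 nm) = 0.0990 × (550/629)⁴ × 3.2535 = 0.0990 × 0.5846 × 3.2535 = 0.1883.
τ(408 nm) = 0.0990 × (550/408)⁴ × 3.2535 = 0.0990 × 3.3023 × 3.2535 = 1.0637.
T(629)/T(408) = exp(τ_B − τ_A) = exp(0.8754) = 2.3997.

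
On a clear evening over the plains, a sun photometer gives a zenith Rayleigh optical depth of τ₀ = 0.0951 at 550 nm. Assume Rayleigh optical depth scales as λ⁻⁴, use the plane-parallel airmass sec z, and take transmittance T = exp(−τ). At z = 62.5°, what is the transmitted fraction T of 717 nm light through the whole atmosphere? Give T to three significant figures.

0.931

sec 62.5° = 2.1657.
τ = 0.0951 × (550/717)⁴ × 2.1657 = 0.0951 × 0.3462 × 2.1657 = 0.0713.
T = exp(−0.0713) = 0.9312.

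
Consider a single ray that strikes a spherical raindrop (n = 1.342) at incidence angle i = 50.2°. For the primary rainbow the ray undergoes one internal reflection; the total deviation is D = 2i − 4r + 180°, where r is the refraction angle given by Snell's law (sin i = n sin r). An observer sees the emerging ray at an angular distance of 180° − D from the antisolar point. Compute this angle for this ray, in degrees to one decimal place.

39.3°

sin r = sin 50.2° / 1.342 = 0.7683/1.342 = 0.5725; r = 34.92°.
D = 2·50.2° − 4·34.92° + 180° = 100.40° − 139.70° + 180° = 140.70°.
Angle from antisolar point = 180° − D = 39.30°.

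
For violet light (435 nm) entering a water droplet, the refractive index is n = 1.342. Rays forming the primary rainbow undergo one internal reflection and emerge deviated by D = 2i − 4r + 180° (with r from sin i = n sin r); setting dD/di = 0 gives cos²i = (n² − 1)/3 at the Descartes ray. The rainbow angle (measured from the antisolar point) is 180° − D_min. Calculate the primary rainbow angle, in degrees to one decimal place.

cos²i = (1.80096 − 1)/3 = 0.26699; i = arccos(0.51671) = 58.888°.
sin r = sin 58.888°/1.342 = 0.63797; r = 39.641°.
D_min = 2·58.888° − 4·39.641° + 180° = 139.213°.
Rainbow angle = 180° − D_min = 40.787°.

40.8°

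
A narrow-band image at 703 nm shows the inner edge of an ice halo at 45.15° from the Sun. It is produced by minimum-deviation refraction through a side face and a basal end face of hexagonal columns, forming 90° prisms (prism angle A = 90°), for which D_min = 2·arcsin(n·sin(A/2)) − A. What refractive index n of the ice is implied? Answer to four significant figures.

Rearranging: n = sin((D_min + A)/2) / sin(A/2).
(D_min + A)/2 = (45.15° + 90°)/2 = 67.575°.
n = sin 67.575° / sin 45° = 0.9244 / 0.7071 = 1.3073.

1.307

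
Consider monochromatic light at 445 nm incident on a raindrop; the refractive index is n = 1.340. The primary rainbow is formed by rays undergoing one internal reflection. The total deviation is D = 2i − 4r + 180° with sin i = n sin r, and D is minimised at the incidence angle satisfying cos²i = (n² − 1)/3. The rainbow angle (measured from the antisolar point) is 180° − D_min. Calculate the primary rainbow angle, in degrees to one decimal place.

cos²i = (1.79560 − 1)/3 = 0.26520; i = arccos(0.51498) = 59.004°.
sin r = sin 59.004°/1.340 = 0.63971; r = 39.770°.
D_min = 2·59.004° − 4·39.770° + 180° = 138.929°.
Rainbow angle = 180° − D_min = 41.071°.

41.1°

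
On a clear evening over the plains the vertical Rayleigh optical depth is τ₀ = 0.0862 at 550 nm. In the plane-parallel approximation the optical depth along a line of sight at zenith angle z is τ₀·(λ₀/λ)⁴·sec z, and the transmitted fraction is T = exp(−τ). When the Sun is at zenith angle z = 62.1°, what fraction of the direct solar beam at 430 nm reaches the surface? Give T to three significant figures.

sec 62.1° = 2.1371.
τ = 0.0862 × (550/430)⁴ × 2.1371 = 0.0862 × 2.6766 × 2.1371 = 0.4931.
T = exp(−0.4931) = 0.6108.

0.611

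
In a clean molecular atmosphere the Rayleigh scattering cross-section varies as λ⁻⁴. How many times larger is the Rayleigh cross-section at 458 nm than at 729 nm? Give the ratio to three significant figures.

Rayleigh scattering ∝ λ⁻⁴, so the ratio of coefficients is the inverse fourth power of the wavelength ratio.
σ(458)/σ(729) = (729/458)⁴ = (1.5917)⁴ = 6.419.

6.42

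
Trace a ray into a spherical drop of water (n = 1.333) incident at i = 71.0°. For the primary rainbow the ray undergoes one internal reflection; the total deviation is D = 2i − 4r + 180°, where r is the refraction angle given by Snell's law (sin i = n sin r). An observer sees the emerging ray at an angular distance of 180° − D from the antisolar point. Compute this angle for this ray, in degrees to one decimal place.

38.7°

sin r = sin 71.0° / 1.333 = 0.9455/1.333 = 0.7093; r = 45.18°.
D = 2·71.0° − 4·45.18° + 180° = 142.00° − 180.72° + 180° = 141.28°.
Angle from antisolar point = 180° − D = 38.72°.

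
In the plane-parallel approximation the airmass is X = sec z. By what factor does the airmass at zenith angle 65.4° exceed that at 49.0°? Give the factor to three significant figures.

X(65.4°)/X(49.0°) = sec 65.4° / sec 49.0° = cos 49.0° / cos 65.4° = 0.6561/0.4163 = 1.5760.

1.58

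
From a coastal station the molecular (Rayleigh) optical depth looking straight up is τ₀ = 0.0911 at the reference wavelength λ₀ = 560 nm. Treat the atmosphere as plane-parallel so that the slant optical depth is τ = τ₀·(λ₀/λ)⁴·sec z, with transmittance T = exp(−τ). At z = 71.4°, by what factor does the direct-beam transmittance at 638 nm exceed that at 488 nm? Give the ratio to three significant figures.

1.39

Airmass: sec 71.4° = 3.1352.
τ(638 nm) = 0.0911 × (560/638)⁴ × 3.1352 = 0.0911 × 0.5936 × 3.1352 = 0.1695.
τ(488 nm) = 0.0911 × (560/488)⁴ × 3.1352 = 0.0911 × 1.7341 × 3.1352 = 0.4953.
T(638)/T(488) = exp(τ_B − τ_A) = exp(0.3258) = 1.3851.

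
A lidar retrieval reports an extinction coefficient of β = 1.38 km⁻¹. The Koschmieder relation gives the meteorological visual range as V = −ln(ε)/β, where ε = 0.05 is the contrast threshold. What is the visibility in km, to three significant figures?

V = −ln(0.05) / 1.38 = 2.996 / 1.38 = 2.1708 km.

2.17 km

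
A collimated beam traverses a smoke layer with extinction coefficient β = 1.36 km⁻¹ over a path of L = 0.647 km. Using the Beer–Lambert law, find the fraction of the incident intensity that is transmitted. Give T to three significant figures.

0.415

τ = β·L = 1.36 × 0.647 = 0.8799.
T = exp(−0.8799) = 0.4148.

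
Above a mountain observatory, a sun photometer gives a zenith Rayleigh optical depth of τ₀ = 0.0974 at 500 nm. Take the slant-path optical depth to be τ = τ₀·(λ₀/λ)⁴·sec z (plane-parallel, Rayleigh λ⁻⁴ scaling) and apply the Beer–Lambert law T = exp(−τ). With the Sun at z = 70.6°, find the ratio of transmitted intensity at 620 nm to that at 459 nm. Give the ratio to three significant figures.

1.33

Airmass: sec 70.6° = 3.0106.
τ(620 nm) = 0.0974 × (500/620)⁴ × 3.0106 = 0.0974 × 0.4230 × 3.0106 = 0.1240.
τ(459 nm) = 0.0974 × (500/459)⁴ × 3.0106 = 0.0974 × 1.4081 × 3.0106 = 0.4129.
T(620)/T(459) = exp(τ_B − τ_A) = exp(0.2889) = 1.3349.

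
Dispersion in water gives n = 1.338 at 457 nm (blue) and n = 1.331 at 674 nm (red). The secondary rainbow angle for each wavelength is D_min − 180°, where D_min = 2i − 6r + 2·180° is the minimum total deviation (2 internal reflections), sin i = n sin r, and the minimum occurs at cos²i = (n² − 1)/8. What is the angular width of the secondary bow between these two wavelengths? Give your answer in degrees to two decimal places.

1.83°

At 457 nm (n = 1.338): cos²i = 0.09878 → i = 71.682°, r = 45.195°, D_min = 232.193°, rainbow angle = 52.193°.
At 674 nm (n = 1.331): cos²i = 0.09645 → i = 71.907°, r = 45.575°, D_min = 230.365°, rainbow angle = 50.365°.
Angular width = |52.193° − 50.365°| = 1.828°.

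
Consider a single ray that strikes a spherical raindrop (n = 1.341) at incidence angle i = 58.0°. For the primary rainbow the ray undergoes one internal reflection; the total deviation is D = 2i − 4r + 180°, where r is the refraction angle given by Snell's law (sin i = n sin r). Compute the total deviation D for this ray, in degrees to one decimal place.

139.1°

sin r = sin 58.0° / 1.341 = 0.8480/1.341 = 0.6324; r = 39.23°.
D = 2·58.0° − 4·39.23° + 180° = 116.00° − 156.91° + 180° = 139.09°.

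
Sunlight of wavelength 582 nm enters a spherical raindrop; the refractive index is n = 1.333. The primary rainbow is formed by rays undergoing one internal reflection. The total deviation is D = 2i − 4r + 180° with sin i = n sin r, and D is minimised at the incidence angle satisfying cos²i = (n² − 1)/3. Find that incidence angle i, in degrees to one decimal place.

cos²i = (1.333² − 1)/3 = (1.77689 − 1)/3 = 0.25896.
cos i = 0.50888, so i = 59.410°.

59.4°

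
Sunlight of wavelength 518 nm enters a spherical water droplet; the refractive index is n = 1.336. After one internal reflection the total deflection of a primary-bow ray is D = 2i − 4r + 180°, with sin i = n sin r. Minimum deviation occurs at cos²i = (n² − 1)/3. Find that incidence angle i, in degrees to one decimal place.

59.2°

cos²i = (1.336² − 1)/3 = (1.78490 − 1)/3 = 0.26163.
cos i = 0.51150, so i = 59.236°.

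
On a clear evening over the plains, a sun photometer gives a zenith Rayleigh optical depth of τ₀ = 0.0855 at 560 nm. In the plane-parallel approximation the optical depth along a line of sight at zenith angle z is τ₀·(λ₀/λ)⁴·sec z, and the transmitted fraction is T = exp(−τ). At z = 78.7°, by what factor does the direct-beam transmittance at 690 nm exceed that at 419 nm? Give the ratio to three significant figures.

Airmass: sec 78.7° = 5.1034.
τ(690 nm) = 0.0855 × (560/690)⁴ × 5.1034 = 0.0855 × 0.4339 × 5.1034 = 0.1893.
τ(419 nm) = 0.0855 × (560/419)⁴ × 5.1034 = 0.0855 × 3.1908 × 5.1034 = 1.3923.
T(690)/T(419) = exp(τ_B − τ_A) = exp(1.2030) = 3.3300.

3.33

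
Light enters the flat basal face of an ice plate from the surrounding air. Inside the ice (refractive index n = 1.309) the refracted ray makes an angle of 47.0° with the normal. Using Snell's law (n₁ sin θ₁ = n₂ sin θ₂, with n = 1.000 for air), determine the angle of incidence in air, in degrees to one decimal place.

73.2°

Snell: sin θ_i = n · sin θ_r = 1.309 × sin 47.0° = 1.309 × 0.7314 = 0.9573.
θ_i = arcsin(0.9573) = 73.20°.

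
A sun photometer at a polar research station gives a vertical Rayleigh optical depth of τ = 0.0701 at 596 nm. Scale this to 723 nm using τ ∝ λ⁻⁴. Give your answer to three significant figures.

0.0324

τ(723 nm) = τ(596 nm) × (596/723)⁴ = 0.0701 × (0.8243)⁴ = 0.0701 × 0.4618 = 0.0324.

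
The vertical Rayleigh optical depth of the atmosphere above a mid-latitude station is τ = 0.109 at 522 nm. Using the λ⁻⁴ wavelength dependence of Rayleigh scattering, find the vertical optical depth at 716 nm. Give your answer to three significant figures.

τ(716 nm) = τ(522 nm) × (522/716)⁴ = 0.109 × (0.7291)⁴ = 0.109 × 0.2825 = 0.0308.

0.0308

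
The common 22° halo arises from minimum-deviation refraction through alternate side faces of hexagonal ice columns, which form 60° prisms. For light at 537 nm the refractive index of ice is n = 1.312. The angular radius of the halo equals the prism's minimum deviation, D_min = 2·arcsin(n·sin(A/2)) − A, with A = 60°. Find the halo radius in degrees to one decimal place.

22.0°

n·sin(A/2) = 1.312 × sin 30° = 1.312 × 0.5000 = 0.6560.
D_min = 2·arcsin(0.6560) − 60° = 2 × 40.996° − 60° = 21.991°.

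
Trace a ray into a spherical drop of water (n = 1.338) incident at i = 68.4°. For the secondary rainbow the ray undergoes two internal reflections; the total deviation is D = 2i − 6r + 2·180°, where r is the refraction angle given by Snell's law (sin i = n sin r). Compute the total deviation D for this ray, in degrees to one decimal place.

232.7°

sin r = sin 68.4° / 1.338 = 0.9298/1.338 = 0.6949; r = 44.02°.
D = 2·68.4° − 6·44.02° + 2·180° = 136.80° − 264.12° + 360° = 232.68°.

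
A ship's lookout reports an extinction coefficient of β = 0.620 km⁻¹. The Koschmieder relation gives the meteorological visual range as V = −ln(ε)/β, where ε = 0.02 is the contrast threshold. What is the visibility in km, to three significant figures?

V = −ln(0.02) / 0.620 = 3.912 / 0.620 = 6.3097 km.

6.31 km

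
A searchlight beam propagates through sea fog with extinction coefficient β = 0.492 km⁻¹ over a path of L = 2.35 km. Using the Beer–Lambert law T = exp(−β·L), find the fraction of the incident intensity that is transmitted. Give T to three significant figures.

0.315

τ = β·L = 0.492 × 2.35 = 1.1562.
T = exp(−1.1562) = 0.3147.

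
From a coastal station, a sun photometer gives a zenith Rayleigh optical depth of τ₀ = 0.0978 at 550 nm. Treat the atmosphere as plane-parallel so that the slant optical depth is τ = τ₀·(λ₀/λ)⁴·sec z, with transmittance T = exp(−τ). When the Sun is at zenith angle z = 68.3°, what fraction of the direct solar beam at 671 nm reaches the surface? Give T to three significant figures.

sec 68.3° = 2.7046.
τ = 0.0978 × (550/671)⁴ × 2.7046 = 0.0978 × 0.4514 × 2.7046 = 0.1194.
T = exp(−0.1194) = 0.8875.

0.887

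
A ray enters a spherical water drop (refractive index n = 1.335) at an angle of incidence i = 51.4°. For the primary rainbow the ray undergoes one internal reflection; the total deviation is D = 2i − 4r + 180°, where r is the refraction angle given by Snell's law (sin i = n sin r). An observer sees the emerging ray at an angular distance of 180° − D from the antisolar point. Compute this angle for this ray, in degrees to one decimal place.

sin r = sin 51.4° / 1.335 = 0.7815/1.335 = 0.5854; r = 35.83°.
D = 2·51.4° − 4·35.83° + 180° = 102.80° − 143.33° + 180° = 139.47°.
Angle from antisolar point = 180° − D = 40.53°.

40.5°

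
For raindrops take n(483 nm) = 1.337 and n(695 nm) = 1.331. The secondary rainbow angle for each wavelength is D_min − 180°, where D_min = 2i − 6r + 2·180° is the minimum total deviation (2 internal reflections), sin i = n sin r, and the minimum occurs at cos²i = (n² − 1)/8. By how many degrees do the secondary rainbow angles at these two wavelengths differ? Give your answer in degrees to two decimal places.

1.57°

At 483 nm (n = 1.337): cos²i = 0.09845 → i = 71.714°, r = 45.249°, D_min = 231.934°, rainbow angle = 51.934°.
At 695 nm (n = 1.331): cos²i = 0.09645 → i = 71.907°, r = 45.575°, D_min = 230.365°, rainbow angle = 50.365°.
Angular width = |51.934° − 50.365°| = 1.569°.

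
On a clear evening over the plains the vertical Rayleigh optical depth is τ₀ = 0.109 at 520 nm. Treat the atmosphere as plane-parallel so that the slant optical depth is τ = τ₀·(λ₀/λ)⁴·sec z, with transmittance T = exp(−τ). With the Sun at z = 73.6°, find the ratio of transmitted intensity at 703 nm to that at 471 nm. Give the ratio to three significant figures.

Airmass: sec 73.6° = 3.5418.
τ(703 nm) = 0.109 × (520/703)⁴ × 3.5418 = 0.109 × 0.2994 × 3.5418 = 0.1156.
τ(471 nm) = 0.109 × (520/471)⁴ × 3.5418 = 0.109 × 1.4857 × 3.5418 = 0.5736.
T(703)/T(471) = exp(τ_B − τ_A) = exp(0.4580) = 1.5809.

1.58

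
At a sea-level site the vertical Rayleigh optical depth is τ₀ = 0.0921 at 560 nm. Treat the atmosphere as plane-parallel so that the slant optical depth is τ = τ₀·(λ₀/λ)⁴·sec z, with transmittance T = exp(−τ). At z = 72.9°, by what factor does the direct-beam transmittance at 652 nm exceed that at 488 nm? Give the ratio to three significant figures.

1.45

Airmass: sec 72.9° = 3.4009.
τ(652 nm) = 0.0921 × (560/652)⁴ × 3.4009 = 0.0921 × 0.5442 × 3.4009 = 0.1705.
τ(488 nm) = 0.0921 × (560/488)⁴ × 3.4009 = 0.0921 × 1.7341 × 3.4009 = 0.5432.
T(652)/T(488) = exp(τ_B − τ_A) = exp(0.3727) = 1.4516.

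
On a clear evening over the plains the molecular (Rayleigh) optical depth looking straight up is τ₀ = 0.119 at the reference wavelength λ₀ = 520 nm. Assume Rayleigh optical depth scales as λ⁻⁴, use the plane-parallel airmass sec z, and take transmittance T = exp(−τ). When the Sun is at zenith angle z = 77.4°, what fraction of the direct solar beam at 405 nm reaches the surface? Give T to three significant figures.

0.227

sec 77.4° = 4.5841.
τ = 0.119 × (520/405)⁴ × 4.5841 = 0.119 × 2.7176 × 4.5841 = 1.4825.
T = exp(−1.4825) = 0.2271.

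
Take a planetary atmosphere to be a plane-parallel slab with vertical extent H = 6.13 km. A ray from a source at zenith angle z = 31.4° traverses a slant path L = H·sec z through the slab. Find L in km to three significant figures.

7.18 km

sec z = 1/cos 31.4° = 1.1716.
L = 6.13 × 1.1716 = 7.182 km.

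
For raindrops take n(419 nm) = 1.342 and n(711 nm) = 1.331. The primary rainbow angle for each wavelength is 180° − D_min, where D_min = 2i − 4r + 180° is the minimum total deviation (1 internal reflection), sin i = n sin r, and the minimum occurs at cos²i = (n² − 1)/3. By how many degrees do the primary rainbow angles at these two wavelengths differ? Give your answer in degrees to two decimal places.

At 419 nm (n = 1.342): cos²i = 0.26699 → i = 58.888°, r = 39.641°, D_min = 139.213°, rainbow angle = 40.787°.
At 711 nm (n = 1.331): cos²i = 0.25719 → i = 59.527°, r = 40.356°, D_min = 137.630°, rainbow angle = 42.370°.
Angular width = |40.787° − 42.370°| = 1.583°.

1.58°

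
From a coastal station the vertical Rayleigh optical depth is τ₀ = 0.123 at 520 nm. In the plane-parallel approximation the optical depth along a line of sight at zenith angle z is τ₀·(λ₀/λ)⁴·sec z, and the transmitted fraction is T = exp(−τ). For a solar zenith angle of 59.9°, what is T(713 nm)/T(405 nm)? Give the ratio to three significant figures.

1.82

Airmass: sec 59.9° = 1.9940.
τ(713 nm) = 0.123 × (520/713)⁴ × 1.9940 = 0.123 × 0.2829 × 1.9940 = 0.0694.
τ(405 nm) = 0.123 × (520/405)⁴ × 1.9940 = 0.123 × 2.7176 × 1.9940 = 0.6665.
T(713)/T(405) = exp(τ_B − τ_A) = exp(0.5971) = 1.8169.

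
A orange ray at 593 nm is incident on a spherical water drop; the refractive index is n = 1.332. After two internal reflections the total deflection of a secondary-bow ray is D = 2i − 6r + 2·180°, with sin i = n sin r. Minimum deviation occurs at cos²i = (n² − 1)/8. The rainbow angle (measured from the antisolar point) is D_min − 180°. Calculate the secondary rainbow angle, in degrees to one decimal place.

cos²i = (1.77422 − 1)/8 = 0.09678; i = arccos(0.31109) = 71.875°.
sin r = sin 71.875°/1.332 = 0.71350; r = 45.520°.
D_min = 2·71.875° − 6·45.520° + 360° = 230.628°.
Rainbow angle = D_min − 180° = 50.628°.

50.6°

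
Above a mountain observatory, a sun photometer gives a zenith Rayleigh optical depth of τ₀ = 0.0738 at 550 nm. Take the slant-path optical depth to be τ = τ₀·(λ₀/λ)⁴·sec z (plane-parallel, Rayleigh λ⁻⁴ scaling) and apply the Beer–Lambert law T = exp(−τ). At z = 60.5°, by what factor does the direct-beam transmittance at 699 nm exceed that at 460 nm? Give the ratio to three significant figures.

1.28

Airmass: sec 60.5° = 2.0308.
τ(699 nm) = 0.0738 × (550/699)⁴ × 2.0308 = 0.0738 × 0.3833 × 2.0308 = 0.0574.
τ(460 nm) = 0.0738 × (550/460)⁴ × 2.0308 = 0.0738 × 2.0437 × 2.0308 = 0.3063.
T(699)/T(460) = exp(τ_B − τ_A) = exp(0.2488) = 1.2825.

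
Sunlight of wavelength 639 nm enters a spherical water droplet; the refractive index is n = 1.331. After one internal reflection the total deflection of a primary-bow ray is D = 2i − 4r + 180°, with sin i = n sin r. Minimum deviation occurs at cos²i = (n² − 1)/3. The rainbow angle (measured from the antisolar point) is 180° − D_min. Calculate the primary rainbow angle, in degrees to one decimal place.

42.4°

cos²i = (1.77156 − 1)/3 = 0.25719; i = arccos(0.50714) = 59.527°.
sin r = sin 59.527°/1.331 = 0.64753; r = 40.356°.
D_min = 2·59.527° − 4·40.356° + 180° = 137.630°.
Rainbow angle = 180° − D_min = 42.370°.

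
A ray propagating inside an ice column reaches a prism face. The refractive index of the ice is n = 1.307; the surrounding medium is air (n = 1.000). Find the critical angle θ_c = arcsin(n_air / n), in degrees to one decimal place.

sin θ_c = n_air / n = 1.000 / 1.307 = 0.7651.
θ_c = arcsin(0.7651) = 49.92°.

49.9°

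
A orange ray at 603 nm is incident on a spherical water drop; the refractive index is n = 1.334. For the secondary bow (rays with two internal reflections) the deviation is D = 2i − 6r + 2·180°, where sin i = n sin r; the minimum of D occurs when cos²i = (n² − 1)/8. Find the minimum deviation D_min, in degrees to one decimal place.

cos²i = (1.77956 − 1)/8 = 0.09744; i = arccos(0.31216) = 71.810°.
sin r = sin 71.810°/1.334 = 0.71217; r = 45.411°.
D_min = 2·71.810° − 6·45.411° + 360° = 231.153°.

231.2°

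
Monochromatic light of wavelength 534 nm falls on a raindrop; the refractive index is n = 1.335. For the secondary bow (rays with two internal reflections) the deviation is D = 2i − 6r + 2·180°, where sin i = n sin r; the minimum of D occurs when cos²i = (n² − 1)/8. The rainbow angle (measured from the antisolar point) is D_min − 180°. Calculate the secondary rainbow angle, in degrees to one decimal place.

cos²i = (1.78222 − 1)/8 = 0.09778; i = arccos(0.31269) = 71.778°.
sin r = sin 71.778°/1.335 = 0.71150; r = 45.357°.
D_min = 2·71.778° − 6·45.357° + 360° = 231.414°.
Rainbow angle = D_min − 180° = 51.414°.

51.4°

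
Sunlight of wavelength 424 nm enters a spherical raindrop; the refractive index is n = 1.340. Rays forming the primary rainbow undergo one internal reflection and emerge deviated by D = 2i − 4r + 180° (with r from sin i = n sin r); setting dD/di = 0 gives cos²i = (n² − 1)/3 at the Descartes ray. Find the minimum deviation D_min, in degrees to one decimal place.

138.9°

cos²i = (1.79560 − 1)/3 = 0.26520; i = arccos(0.51498) = 59.004°.
sin r = sin 59.004°/1.340 = 0.63971; r = 39.770°.
D_min = 2·59.004° − 4·39.770° + 180° = 138.929°.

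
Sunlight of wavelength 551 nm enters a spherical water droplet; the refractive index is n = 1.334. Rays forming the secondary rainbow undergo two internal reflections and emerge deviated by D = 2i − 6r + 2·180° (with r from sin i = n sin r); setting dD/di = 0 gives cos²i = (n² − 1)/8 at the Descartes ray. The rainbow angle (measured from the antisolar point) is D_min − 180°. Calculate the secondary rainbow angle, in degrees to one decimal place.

51.2°

cos²i = (1.77956 − 1)/8 = 0.09744; i = arccos(0.31216) = 71.810°.
sin r = sin 71.810°/1.334 = 0.71217; r = 45.411°.
D_min = 2·71.810° − 6·45.411° + 360° = 231.153°.
Rainbow angle = D_min − 180° = 51.153°.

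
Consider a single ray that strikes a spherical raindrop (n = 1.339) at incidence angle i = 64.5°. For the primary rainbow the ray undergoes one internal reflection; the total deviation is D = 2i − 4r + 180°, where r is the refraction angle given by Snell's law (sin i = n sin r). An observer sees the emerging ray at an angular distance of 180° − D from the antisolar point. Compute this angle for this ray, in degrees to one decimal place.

sin r = sin 64.5° / 1.339 = 0.9026/1.339 = 0.6741; r = 42.38°.
D = 2·64.5° − 4·42.38° + 180° = 129.00° − 169.53° + 180° = 139.47°.
Angle from antisolar point = 180° − D = 40.53°.

40.5°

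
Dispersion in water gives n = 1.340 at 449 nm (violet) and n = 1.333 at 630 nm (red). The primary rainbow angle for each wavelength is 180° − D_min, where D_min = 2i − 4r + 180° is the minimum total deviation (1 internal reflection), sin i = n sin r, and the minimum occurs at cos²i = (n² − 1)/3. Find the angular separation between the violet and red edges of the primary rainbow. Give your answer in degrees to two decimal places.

At 449 nm (n = 1.340): cos²i = 0.26520 → i = 59.004°, r = 39.770°, D_min = 138.929°, rainbow angle = 41.071°.
At 630 nm (n = 1.333): cos²i = 0.25896 → i = 59.410°, r = 40.225°, D_min = 137.922°, rainbow angle = 42.078°.
Angular width = |41.071° − 42.078°| = 1.007°.

1.01°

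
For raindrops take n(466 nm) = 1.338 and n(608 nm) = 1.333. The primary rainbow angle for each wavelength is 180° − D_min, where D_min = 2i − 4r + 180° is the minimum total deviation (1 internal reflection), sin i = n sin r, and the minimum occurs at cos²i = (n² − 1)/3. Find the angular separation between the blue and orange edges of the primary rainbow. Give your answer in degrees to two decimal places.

At 466 nm (n = 1.338): cos²i = 0.26341 → i = 59.120°, r = 39.899°, D_min = 138.643°, rainbow angle = 41.357°.
At 608 nm (n = 1.333): cos²i = 0.25896 → i = 59.410°, r = 40.225°, D_min = 137.922°, rainbow angle = 42.078°.
Angular width = |41.357° − 42.078°| = 0.722°.

0.72°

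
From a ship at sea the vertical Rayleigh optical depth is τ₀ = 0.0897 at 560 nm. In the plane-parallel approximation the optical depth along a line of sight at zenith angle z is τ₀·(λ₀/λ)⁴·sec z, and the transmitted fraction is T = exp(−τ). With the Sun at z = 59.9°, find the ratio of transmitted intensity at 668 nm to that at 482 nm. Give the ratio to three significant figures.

1.27

Airmass: sec 59.9° = 1.9940.
τ(668 nm) = 0.0897 × (560/668)⁴ × 1.9940 = 0.0897 × 0.4939 × 1.9940 = 0.0883.
τ(482 nm) = 0.0897 × (560/482)⁴ × 1.9940 = 0.0897 × 1.8221 × 1.9940 = 0.3259.
T(668)/T(482) = exp(τ_B − τ_A) = exp(0.2376) = 1.2681.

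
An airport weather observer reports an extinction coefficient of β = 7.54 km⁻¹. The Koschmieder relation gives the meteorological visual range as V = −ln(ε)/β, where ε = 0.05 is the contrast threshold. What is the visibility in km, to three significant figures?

V = −ln(0.05) / 7.54 = 2.996 / 7.54 = 0.3973 km.

0.397 km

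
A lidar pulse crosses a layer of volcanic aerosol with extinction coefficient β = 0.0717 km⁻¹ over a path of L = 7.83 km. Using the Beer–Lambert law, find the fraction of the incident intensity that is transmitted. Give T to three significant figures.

0.570

τ = β·L = 0.0717 × 7.83 = 0.5614.
T = exp(−0.5614) = 0.5704.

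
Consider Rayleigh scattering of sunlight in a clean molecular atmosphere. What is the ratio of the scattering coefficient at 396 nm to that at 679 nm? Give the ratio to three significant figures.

8.64

Rayleigh scattering ∝ λ⁻⁴, so the ratio of coefficients is the inverse fourth power of the wavelength ratio.
σ(396)/σ(679) = (679/396)⁴ = (1.7146)⁴ = 8.644.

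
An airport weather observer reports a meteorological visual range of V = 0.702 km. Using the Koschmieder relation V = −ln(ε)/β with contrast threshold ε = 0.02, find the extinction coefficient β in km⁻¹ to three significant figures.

5.57 km⁻¹

β = −ln(0.02) / V = 3.912 / 0.702 = 5.5727 km⁻¹.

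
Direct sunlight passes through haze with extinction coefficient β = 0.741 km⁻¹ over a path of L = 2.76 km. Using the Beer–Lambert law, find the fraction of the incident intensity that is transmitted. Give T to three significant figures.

τ = β·L = 0.741 × 2.76 = 2.0452.
T = exp(−2.0452) = 0.1294.

0.129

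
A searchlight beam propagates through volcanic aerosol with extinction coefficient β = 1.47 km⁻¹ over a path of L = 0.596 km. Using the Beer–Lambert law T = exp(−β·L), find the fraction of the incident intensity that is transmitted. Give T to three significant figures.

0.416

τ = β·L = 1.47 × 0.596 = 0.8761.
T = exp(−0.8761) = 0.4164.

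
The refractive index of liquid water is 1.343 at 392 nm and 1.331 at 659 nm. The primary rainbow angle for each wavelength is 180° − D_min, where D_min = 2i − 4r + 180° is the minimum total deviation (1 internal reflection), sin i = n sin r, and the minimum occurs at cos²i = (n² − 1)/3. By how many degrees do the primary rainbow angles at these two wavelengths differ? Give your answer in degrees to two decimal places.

1.72°

At 392 nm (n = 1.343): cos²i = 0.26788 → i = 58.830°, r = 39.577°, D_min = 139.354°, rainbow angle = 40.646°.
At 659 nm (n = 1.331): cos²i = 0.25719 → i = 59.527°, r = 40.356°, D_min = 137.630°, rainbow angle = 42.370°.
Angular width = |40.646° − 42.370°| = 1.724°.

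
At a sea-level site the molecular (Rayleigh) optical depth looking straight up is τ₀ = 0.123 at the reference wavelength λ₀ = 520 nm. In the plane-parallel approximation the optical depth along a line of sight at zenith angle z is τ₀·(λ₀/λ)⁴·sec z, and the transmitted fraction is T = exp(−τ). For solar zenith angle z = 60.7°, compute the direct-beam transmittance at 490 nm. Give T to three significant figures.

sec 60.7° = 2.0434.
τ = 0.123 × (520/490)⁴ × 2.0434 = 0.123 × 1.2683 × 2.0434 = 0.3188.
T = exp(−0.3188) = 0.7270.

0.727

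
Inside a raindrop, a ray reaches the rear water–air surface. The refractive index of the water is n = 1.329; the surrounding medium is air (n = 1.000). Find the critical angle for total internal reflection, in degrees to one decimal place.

sin θ_c = n_air / n = 1.000 / 1.329 = 0.7524.
θ_c = arcsin(0.7524) = 48.80°.

48.8°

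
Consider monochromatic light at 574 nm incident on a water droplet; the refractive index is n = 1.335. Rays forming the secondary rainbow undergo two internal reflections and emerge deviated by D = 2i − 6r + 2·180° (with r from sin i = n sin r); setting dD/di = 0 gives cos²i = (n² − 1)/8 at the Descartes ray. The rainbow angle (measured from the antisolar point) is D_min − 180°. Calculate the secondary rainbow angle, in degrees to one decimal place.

51.4°

cos²i = (1.78222 − 1)/8 = 0.09778; i = arccos(0.31269) = 71.778°.
sin r = sin 71.778°/1.335 = 0.71150; r = 45.357°.
D_min = 2·71.778° − 6·45.357° + 360° = 231.414°.
Rainbow angle = D_min − 180° = 51.414°.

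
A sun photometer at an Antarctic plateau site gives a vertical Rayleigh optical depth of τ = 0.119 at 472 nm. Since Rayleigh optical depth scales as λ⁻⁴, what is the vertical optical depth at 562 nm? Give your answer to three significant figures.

0.0592

τ(562 nm) = τ(472 nm) × (472/562)⁴ = 0.119 × (0.8399)⁴ = 0.119 × 0.4975 = 0.0592.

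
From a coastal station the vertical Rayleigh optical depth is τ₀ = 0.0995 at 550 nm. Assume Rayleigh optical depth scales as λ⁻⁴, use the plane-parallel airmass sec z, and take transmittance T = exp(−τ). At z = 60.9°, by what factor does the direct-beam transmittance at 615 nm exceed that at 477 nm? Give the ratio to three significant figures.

1.26

Airmass: sec 60.9° = 2.0562.
τ(615 nm) = 0.0995 × (550/615)⁴ × 2.0562 = 0.0995 × 0.6397 × 2.0562 = 0.1309.
τ(477 nm) = 0.0995 × (550/477)⁴ × 2.0562 = 0.0995 × 1.7676 × 2.0562 = 0.3616.
T(615)/T(477) = exp(τ_B − τ_A) = exp(0.2308) = 1.2596.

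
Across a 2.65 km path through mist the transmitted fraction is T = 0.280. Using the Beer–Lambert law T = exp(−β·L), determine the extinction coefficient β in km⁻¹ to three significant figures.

0.480 km⁻¹

Beer–Lambert: T = exp(−βL) ⇒ β = −ln(T)/L = −ln(0.280)/2.65 = 1.2730/2.65 = 0.4804 km⁻¹.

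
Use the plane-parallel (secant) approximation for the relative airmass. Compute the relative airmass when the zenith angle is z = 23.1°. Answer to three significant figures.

X = sec z = 1/cos 23.1° = 1/0.9198 = 1.0872.

1.09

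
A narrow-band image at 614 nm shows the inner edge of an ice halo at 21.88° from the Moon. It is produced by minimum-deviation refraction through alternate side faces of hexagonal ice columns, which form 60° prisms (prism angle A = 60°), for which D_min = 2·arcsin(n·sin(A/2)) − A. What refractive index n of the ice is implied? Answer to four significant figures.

Rearranging: n = sin((D_min + A)/2) / sin(A/2).
(D_min + A)/2 = (21.88° + 60°)/2 = 40.940°.
n = sin 40.940° / sin 30° = 0.6553 / 0.5000 = 1.3105.

1.311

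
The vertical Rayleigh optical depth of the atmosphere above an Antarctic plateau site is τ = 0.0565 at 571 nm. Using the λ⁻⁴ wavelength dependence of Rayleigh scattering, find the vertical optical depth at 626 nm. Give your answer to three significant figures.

0.0391

τ(626 nm) = τ(571 nm) × (571/626)⁴ = 0.0565 × (0.9121)⁴ = 0.0565 × 0.6922 = 0.0391.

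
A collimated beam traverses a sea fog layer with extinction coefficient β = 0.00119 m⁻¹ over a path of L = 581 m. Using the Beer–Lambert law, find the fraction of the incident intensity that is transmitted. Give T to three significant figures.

τ = β·L = 0.00119 × 581 = 0.6914.
T = exp(−0.6914) = 0.5009.

0.501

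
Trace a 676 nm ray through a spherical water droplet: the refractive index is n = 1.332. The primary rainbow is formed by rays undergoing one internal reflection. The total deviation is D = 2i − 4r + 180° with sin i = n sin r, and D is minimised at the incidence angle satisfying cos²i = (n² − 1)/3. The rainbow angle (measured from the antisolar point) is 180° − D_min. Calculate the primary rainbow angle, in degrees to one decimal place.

cos²i = (1.77422 − 1)/3 = 0.25807; i = arccos(0.50801) = 59.469°.
sin r = sin 59.469°/1.332 = 0.64666; r = 40.290°.
D_min = 2·59.469° − 4·40.290° + 180° = 137.776°.
Rainbow angle = 180° − D_min = 42.224°.

42.2°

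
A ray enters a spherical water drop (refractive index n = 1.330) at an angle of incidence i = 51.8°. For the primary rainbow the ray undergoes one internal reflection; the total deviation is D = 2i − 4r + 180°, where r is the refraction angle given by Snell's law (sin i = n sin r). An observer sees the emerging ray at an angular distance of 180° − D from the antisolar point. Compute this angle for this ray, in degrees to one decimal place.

41.3°

sin r = sin 51.8° / 1.330 = 0.7859/1.330 = 0.5909; r = 36.22°.
D = 2·51.8° − 4·36.22° + 180° = 103.60° − 144.88° + 180° = 138.72°.
Angle from antisolar point = 180° − D = 41.28°.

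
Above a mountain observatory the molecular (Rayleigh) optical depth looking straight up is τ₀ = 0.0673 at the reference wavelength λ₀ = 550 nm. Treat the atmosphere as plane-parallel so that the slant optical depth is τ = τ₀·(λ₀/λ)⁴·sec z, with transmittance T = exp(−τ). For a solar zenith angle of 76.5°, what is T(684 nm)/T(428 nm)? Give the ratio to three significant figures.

1.95

Airmass: sec 76.5° = 4.2837.
τ(684 nm) = 0.0673 × (550/684)⁴ × 4.2837 = 0.0673 × 0.4180 × 4.2837 = 0.1205.
τ(428 nm) = 0.0673 × (550/428)⁴ × 4.2837 = 0.0673 × 2.7269 × 4.2837 = 0.7862.
T(684)/T(428) = exp(τ_B − τ_A) = exp(0.6656) = 1.9457.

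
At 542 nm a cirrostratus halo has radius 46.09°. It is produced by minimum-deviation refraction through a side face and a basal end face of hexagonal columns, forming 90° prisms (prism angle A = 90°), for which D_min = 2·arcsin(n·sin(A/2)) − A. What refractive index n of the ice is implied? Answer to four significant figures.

Rearranging: n = sin((D_min + A)/2) / sin(A/2).
(D_min + A)/2 = (46.09° + 90°)/2 = 68.045°.
n = sin 68.045° / sin 45° = 0.9275 / 0.7071 = 1.3117.

1.312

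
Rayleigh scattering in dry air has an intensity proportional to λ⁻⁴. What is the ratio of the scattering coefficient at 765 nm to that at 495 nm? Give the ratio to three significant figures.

Rayleigh scattering ∝ λ⁻⁴, so the ratio of coefficients is the inverse fourth power of the wavelength ratio.
σ(765)/σ(495) = (495/765)⁴ = (0.6471)⁴ = 0.1753.

0.175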